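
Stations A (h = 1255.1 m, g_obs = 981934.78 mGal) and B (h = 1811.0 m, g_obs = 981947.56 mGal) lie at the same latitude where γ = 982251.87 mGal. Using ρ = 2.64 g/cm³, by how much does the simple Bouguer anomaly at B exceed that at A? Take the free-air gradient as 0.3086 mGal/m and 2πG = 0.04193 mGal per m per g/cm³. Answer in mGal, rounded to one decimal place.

Δg_SB(A) = 981934.78 − 982251.87 + 0.3086×1255.1 − 0.04193×2.64×1255.1 = -68.70 mGal
Δg_SB(B) = 981947.56 − 982251.87 + 0.3086×1811.0 − 0.04193×2.64×1811.0 = 54.10 mGal
Difference = 54.10 − (-68.70) = 122.80 mGal

122.8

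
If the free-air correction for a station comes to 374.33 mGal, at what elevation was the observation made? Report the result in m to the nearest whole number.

1213

h = 374.33 / 0.3086 = 1212.99 m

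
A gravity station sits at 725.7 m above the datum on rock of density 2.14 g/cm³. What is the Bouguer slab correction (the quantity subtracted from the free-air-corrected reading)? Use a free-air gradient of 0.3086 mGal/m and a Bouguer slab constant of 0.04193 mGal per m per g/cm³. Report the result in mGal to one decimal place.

65.1

Bouguer slab correction = 0.04193 × 2.14 × 725.7 = 65.1 mGal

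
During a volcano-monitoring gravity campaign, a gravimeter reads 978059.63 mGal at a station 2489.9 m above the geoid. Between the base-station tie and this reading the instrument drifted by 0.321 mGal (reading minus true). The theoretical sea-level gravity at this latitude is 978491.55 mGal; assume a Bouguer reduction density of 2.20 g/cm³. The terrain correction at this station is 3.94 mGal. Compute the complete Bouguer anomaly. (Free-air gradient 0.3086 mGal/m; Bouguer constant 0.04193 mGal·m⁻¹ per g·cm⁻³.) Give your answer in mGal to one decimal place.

Drift-corrected reading = 978059.63 − (0.321) = 978059.309 mGal
Free-air correction = 0.3086 × 2489.9 = 768.38 mGal
Free-air anomaly = 978059.309 − 978491.55 + (768.38) = 336.139 mGal
Bouguer slab correction = 0.04193 × 2.20 × 2489.9 = 229.68 mGal
Simple Bouguer anomaly = 336.139 − (229.68) = 106.459 mGal
Complete Bouguer anomaly = 106.459 + 3.94 = 110.399 mGal

110.4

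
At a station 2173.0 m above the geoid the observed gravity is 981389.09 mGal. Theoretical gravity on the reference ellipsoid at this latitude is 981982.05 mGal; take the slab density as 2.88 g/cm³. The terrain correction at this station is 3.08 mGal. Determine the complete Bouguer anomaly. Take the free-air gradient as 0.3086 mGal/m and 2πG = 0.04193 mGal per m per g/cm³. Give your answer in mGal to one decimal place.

Free-air correction = 0.3086 × 2173.0 = 670.59 mGal
Free-air anomaly = 981389.09 − 981982.05 + (670.59) = 77.63 mGal
Bouguer slab correction = 0.04193 × 2.88 × 2173.0 = 262.41 mGal
Simple Bouguer anomaly = 77.63 − (262.41) = -184.78 mGal
Complete Bouguer anomaly = -184.78 + 3.08 = -181.70 mGal

-181.7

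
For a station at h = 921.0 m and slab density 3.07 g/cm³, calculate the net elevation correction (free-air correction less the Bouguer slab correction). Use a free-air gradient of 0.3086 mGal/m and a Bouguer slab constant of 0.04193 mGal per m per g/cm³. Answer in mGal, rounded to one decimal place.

165.7

Combined gradient = 0.3086 − 0.04193 × 3.07 = 0.1798749 mGal/m
Combined elevation correction = 0.1798749 × 921.0 = 165.7 mGal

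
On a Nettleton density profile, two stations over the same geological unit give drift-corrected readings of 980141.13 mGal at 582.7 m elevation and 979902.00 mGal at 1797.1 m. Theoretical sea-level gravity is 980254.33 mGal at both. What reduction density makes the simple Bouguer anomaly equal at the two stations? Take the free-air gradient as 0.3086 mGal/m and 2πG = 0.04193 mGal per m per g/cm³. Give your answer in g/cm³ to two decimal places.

2.66

Δg_obs = 979902.00 − 980141.13 = -239.13 mGal over Δh = 1797.1 − 582.7 = 1214.4 m
Equal Bouguer anomalies ⇒ Δg_obs + (0.3086 − 0.04193ρ)·Δh = 0
0.3086 − 0.04193ρ = −Δg_obs/Δh = 0.19691
ρ = (0.3086 − 0.19691) / 0.04193 = 2.66 g/cm³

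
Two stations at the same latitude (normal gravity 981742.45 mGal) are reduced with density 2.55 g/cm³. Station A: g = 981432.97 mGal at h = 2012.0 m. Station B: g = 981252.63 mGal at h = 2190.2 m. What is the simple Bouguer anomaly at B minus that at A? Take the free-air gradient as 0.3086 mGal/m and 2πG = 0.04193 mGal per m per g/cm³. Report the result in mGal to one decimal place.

Δg_SB(A) = 981432.97 − 981742.45 + 0.3086×2012.0 − 0.04193×2.55×2012.0 = 96.30 mGal
Δg_SB(B) = 981252.63 − 981742.45 + 0.3086×2190.2 − 0.04193×2.55×2190.2 = -48.10 mGal
Difference = -48.10 − (96.30) = -144.40 mGal

-144.4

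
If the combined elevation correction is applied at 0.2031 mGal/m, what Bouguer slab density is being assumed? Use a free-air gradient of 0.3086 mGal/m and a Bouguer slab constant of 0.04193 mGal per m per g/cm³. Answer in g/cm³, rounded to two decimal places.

2.52

0.2031 = 0.3086 − 0.04193 × ρ
ρ = (0.3086 − 0.2031) / 0.04193 = 2.52 g/cm³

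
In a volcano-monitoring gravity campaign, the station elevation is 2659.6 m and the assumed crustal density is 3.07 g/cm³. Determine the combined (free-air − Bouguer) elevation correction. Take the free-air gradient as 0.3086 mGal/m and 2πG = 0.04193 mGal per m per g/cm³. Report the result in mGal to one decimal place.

Combined gradient = 0.3086 − 0.04193 × 3.07 = 0.1798749 mGal/m
Combined elevation correction = 0.1798749 × 2659.6 = 478.4 mGal

478.4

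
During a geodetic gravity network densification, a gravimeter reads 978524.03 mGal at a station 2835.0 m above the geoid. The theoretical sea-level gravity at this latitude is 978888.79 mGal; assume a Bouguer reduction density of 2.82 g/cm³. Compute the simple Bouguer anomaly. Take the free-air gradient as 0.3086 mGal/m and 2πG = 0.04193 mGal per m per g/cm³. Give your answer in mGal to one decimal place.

Free-air correction = 0.3086 × 2835.0 = 874.88 mGal
Free-air anomaly = 978524.03 − 978888.79 + (874.88) = 510.12 mGal
Bouguer slab correction = 0.04193 × 2.82 × 2835.0 = 335.22 mGal
Simple Bouguer anomaly = 510.12 − (335.22) = 174.90 mGal

174.9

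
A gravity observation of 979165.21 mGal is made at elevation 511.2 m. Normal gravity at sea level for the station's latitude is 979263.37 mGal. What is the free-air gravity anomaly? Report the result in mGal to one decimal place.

Free-air correction = 0.3086 × 511.2 = 157.76 mGal
Free-air anomaly = 979165.21 − 979263.37 + (157.76) = 59.60 mGal

59.6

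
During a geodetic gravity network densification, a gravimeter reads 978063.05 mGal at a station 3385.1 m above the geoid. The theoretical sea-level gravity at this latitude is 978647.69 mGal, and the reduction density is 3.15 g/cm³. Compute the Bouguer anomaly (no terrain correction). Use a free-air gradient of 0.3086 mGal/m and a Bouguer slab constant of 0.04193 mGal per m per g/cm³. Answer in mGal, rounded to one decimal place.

12.9

Free-air correction = 0.3086 × 3385.1 = 1044.64 mGal
Free-air anomaly = 978063.05 − 978647.69 + (1044.64) = 460.00 mGal
Bouguer slab correction = 0.04193 × 3.15 × 3385.1 = 447.10 mGal
Simple Bouguer anomaly = 460.00 − (447.10) = 12.90 mGal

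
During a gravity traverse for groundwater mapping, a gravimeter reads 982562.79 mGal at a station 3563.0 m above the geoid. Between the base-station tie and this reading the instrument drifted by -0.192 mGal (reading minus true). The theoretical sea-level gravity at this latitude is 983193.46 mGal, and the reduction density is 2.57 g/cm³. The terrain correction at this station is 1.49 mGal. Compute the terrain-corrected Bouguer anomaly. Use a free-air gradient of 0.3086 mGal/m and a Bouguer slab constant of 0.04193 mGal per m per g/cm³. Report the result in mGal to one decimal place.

Drift-corrected reading = 982562.79 − (-0.192) = 982562.982 mGal
Free-air correction = 0.3086 × 3563.0 = 1099.54 mGal
Free-air anomaly = 982562.982 − 983193.46 + (1099.54) = 469.062 mGal
Bouguer slab correction = 0.04193 × 2.57 × 3563.0 = 383.95 mGal
Simple Bouguer anomaly = 469.062 − (383.95) = 85.112 mGal
Complete Bouguer anomaly = 85.112 + 1.49 = 86.602 mGal

86.6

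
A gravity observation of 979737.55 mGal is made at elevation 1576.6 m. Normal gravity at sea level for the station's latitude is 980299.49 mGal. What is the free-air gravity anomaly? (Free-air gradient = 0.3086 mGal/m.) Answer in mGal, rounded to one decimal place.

-75.4

Free-air correction = 0.3086 × 1576.6 = 486.54 mGal
Free-air anomaly = 979737.55 − 980299.49 + (486.54) = -75.40 mGal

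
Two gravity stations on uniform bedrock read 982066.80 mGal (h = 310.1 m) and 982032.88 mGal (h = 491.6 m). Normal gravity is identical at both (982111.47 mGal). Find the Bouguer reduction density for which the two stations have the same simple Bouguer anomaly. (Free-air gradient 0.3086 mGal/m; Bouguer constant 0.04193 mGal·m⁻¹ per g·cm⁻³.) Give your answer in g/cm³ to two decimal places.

2.90

Δg_obs = 982032.88 − 982066.80 = -33.92 mGal over Δh = 491.6 − 310.1 = 181.5 m
Equal Bouguer anomalies ⇒ Δg_obs + (0.3086 − 0.04193ρ)·Δh = 0
0.3086 − 0.04193ρ = −Δg_obs/Δh = 0.18689
ρ = (0.3086 − 0.18689) / 0.04193 = 2.90 g/cm³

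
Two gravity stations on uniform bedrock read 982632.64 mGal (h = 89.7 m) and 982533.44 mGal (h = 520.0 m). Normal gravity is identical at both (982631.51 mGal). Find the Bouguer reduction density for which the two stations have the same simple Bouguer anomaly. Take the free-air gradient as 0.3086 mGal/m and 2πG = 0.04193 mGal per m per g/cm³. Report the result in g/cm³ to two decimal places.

Δg_obs = 982533.44 − 982632.64 = -99.20 mGal over Δh = 520.0 − 89.7 = 430.3 m
Equal Bouguer anomalies ⇒ Δg_obs + (0.3086 − 0.04193ρ)·Δh = 0
0.3086 − 0.04193ρ = −Δg_obs/Δh = 0.23054
ρ = (0.3086 − 0.23054) / 0.04193 = 1.86 g/cm³

1.86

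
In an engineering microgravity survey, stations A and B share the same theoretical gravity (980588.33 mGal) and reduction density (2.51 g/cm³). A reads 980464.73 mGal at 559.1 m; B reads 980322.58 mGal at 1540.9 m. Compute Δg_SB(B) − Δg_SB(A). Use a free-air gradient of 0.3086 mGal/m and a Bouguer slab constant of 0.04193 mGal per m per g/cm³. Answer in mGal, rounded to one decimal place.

57.5

Δg_SB(A) = 980464.73 − 980588.33 + 0.3086×559.1 − 0.04193×2.51×559.1 = -9.90 mGal
Δg_SB(B) = 980322.58 − 980588.33 + 0.3086×1540.9 − 0.04193×2.51×1540.9 = 47.60 mGal
Difference = 47.60 − (-9.90) = 57.50 mGal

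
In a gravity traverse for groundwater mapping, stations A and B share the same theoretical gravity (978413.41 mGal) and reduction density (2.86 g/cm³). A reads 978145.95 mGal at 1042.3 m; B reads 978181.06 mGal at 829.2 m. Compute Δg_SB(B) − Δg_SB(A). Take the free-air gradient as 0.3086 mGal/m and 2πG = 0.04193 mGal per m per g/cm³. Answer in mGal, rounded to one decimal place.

-5.1

Δg_SB(A) = 978145.95 − 978413.41 + 0.3086×1042.3 − 0.04193×2.86×1042.3 = -70.80 mGal
Δg_SB(B) = 978181.06 − 978413.41 + 0.3086×829.2 − 0.04193×2.86×829.2 = -75.90 mGal
Difference = -75.90 − (-70.80) = -5.10 mGal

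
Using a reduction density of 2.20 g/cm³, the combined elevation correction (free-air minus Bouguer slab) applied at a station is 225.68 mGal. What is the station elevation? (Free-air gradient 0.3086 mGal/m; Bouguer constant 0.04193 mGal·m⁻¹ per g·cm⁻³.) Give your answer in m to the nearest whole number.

Combined gradient = 0.3086 − 0.04193 × 2.20 = 0.2163540 mGal/m
h = 225.68 / 0.2163540 = 1043.11 m

1043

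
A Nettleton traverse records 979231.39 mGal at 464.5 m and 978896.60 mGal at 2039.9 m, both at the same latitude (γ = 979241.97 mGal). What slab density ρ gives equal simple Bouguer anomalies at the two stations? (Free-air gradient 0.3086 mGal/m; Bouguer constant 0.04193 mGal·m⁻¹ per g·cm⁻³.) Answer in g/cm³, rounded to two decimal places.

Δg_obs = 978896.60 − 979231.39 = -334.79 mGal over Δh = 2039.9 − 464.5 = 1575.4 m
Equal Bouguer anomalies ⇒ Δg_obs + (0.3086 − 0.04193ρ)·Δh = 0
0.3086 − 0.04193ρ = −Δg_obs/Δh = 0.21251
ρ = (0.3086 − 0.21251) / 0.04193 = 2.29 g/cm³

2.29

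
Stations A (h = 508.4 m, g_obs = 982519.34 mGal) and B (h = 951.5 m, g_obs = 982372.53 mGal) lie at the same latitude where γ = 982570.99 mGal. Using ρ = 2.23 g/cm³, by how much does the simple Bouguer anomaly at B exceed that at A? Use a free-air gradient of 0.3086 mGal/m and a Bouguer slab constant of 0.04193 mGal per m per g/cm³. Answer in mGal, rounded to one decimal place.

-51.5

Δg_SB(A) = 982519.34 − 982570.99 + 0.3086×508.4 − 0.04193×2.23×508.4 = 57.70 mGal
Δg_SB(B) = 982372.53 − 982570.99 + 0.3086×951.5 − 0.04193×2.23×951.5 = 6.20 mGal
Difference = 6.20 − (57.70) = -51.50 mGal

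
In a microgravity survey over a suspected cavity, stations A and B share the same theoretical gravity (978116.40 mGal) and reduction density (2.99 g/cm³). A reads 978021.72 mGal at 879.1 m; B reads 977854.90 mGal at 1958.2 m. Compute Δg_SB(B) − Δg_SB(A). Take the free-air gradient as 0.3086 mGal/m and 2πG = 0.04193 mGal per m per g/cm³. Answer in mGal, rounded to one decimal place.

30.9

Δg_SB(A) = 978021.72 − 978116.40 + 0.3086×879.1 − 0.04193×2.99×879.1 = 66.40 mGal
Δg_SB(B) = 977854.90 − 978116.40 + 0.3086×1958.2 − 0.04193×2.99×1958.2 = 97.30 mGal
Difference = 97.30 − (66.40) = 30.90 mGal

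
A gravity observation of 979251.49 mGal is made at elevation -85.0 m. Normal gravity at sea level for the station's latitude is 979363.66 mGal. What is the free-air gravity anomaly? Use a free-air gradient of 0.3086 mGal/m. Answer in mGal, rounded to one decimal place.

-138.4

Free-air correction = 0.3086 × -85.0 = -26.23 mGal
Free-air anomaly = 979251.49 − 979363.66 + (-26.23) = -138.40 mGal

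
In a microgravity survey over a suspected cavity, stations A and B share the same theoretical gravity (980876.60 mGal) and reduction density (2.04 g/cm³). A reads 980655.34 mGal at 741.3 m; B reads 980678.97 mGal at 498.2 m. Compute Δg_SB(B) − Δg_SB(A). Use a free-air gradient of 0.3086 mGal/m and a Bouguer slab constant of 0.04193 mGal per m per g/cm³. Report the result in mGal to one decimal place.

Δg_SB(A) = 980655.34 − 980876.60 + 0.3086×741.3 − 0.04193×2.04×741.3 = -55.90 mGal
Δg_SB(B) = 980678.97 − 980876.60 + 0.3086×498.2 − 0.04193×2.04×498.2 = -86.50 mGal
Difference = -86.50 − (-55.90) = -30.60 mGal

-30.6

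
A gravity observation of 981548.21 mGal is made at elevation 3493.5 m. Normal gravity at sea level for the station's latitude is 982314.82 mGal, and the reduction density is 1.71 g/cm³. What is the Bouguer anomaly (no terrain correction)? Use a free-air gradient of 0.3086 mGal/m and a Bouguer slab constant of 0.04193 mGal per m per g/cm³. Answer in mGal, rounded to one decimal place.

Free-air correction = 0.3086 × 3493.5 = 1078.09 mGal
Free-air anomaly = 981548.21 − 982314.82 + (1078.09) = 311.48 mGal
Bouguer slab correction = 0.04193 × 1.71 × 3493.5 = 250.48 mGal
Simple Bouguer anomaly = 311.48 − (250.48) = 61.00 mGal

61.0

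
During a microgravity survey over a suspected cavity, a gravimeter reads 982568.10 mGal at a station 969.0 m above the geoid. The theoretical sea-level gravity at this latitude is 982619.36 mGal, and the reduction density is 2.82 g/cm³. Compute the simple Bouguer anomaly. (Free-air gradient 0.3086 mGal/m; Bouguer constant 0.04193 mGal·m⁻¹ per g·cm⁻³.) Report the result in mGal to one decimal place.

Free-air correction = 0.3086 × 969.0 = 299.03 mGal
Free-air anomaly = 982568.10 − 982619.36 + (299.03) = 247.77 mGal
Bouguer slab correction = 0.04193 × 2.82 × 969.0 = 114.58 mGal
Simple Bouguer anomaly = 247.77 − (114.58) = 133.19 mGal

133.2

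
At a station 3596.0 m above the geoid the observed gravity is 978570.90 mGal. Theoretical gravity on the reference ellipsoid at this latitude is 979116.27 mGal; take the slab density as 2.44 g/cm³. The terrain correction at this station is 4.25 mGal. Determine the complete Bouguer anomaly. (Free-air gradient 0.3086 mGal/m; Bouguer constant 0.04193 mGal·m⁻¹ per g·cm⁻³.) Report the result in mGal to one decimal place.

200.7

Free-air correction = 0.3086 × 3596.0 = 1109.73 mGal
Free-air anomaly = 978570.90 − 979116.27 + (1109.73) = 564.36 mGal
Bouguer slab correction = 0.04193 × 2.44 × 3596.0 = 367.90 mGal
Simple Bouguer anomaly = 564.36 − (367.90) = 196.46 mGal
Complete Bouguer anomaly = 196.46 + 4.25 = 200.71 mGal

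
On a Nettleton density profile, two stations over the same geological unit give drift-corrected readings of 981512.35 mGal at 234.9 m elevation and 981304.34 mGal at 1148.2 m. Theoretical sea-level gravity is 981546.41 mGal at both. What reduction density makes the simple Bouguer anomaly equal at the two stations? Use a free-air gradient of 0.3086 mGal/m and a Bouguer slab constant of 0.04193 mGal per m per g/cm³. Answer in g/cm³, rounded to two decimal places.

1.93

Δg_obs = 981304.34 − 981512.35 = -208.01 mGal over Δh = 1148.2 − 234.9 = 913.3 m
Equal Bouguer anomalies ⇒ Δg_obs + (0.3086 − 0.04193ρ)·Δh = 0
0.3086 − 0.04193ρ = −Δg_obs/Δh = 0.22776
ρ = (0.3086 − 0.22776) / 0.04193 = 1.93 g/cm³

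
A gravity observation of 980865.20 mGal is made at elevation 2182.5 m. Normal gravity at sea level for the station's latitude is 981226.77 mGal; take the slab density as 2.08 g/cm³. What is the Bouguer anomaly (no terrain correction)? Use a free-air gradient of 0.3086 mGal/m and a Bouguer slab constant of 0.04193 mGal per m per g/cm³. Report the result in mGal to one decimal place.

Free-air correction = 0.3086 × 2182.5 = 673.52 mGal
Free-air anomaly = 980865.20 − 981226.77 + (673.52) = 311.95 mGal
Bouguer slab correction = 0.04193 × 2.08 × 2182.5 = 190.35 mGal
Simple Bouguer anomaly = 311.95 − (190.35) = 121.60 mGal

121.6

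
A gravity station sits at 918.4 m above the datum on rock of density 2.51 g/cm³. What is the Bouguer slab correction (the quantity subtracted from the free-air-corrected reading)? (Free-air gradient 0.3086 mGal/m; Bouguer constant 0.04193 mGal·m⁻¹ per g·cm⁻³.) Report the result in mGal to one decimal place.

96.7

Bouguer slab correction = 0.04193 × 2.51 × 918.4 = 96.7 mGal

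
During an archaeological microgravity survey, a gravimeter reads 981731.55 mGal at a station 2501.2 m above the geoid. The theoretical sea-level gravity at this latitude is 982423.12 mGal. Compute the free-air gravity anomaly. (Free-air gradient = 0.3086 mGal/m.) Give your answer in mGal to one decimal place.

Free-air correction = 0.3086 × 2501.2 = 771.87 mGal
Free-air anomaly = 981731.55 − 982423.12 + (771.87) = 80.30 mGal

80.3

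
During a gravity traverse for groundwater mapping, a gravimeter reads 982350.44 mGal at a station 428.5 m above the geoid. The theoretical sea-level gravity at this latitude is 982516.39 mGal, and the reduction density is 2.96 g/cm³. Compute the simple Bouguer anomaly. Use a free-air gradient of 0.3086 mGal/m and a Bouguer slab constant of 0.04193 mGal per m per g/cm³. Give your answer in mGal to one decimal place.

-86.9

Free-air correction = 0.3086 × 428.5 = 132.24 mGal
Free-air anomaly = 982350.44 − 982516.39 + (132.24) = -33.71 mGal
Bouguer slab correction = 0.04193 × 2.96 × 428.5 = 53.18 mGal
Simple Bouguer anomaly = -33.71 − (53.18) = -86.89 mGal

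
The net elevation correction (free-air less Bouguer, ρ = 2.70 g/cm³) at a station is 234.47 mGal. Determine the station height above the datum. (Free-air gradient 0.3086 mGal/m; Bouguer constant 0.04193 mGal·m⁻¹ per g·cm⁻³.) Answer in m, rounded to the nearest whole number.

Combined gradient = 0.3086 − 0.04193 × 2.70 = 0.1953890 mGal/m
h = 234.47 / 0.1953890 = 1200.02 m

1200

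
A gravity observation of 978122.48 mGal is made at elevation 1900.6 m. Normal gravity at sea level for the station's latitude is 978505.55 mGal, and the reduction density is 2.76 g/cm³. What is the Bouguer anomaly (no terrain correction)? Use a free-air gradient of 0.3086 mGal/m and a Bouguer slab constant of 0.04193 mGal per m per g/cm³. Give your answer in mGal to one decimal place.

Free-air correction = 0.3086 × 1900.6 = 586.53 mGal
Free-air anomaly = 978122.48 − 978505.55 + (586.53) = 203.46 mGal
Bouguer slab correction = 0.04193 × 2.76 × 1900.6 = 219.95 mGal
Simple Bouguer anomaly = 203.46 − (219.95) = -16.49 mGal

-16.5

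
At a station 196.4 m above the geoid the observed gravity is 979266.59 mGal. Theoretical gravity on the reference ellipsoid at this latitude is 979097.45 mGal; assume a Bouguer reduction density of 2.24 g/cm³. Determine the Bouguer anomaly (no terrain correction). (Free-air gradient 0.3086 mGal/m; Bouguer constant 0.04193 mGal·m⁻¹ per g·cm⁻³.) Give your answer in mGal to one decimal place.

211.3

Free-air correction = 0.3086 × 196.4 = 60.61 mGal
Free-air anomaly = 979266.59 − 979097.45 + (60.61) = 229.75 mGal
Bouguer slab correction = 0.04193 × 2.24 × 196.4 = 18.45 mGal
Simple Bouguer anomaly = 229.75 − (18.45) = 211.30 mGal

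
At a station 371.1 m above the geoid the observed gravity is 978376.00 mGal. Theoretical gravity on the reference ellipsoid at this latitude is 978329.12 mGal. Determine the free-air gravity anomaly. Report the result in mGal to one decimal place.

161.4

Free-air correction = 0.3086 × 371.1 = 114.52 mGal
Free-air anomaly = 978376.00 − 978329.12 + (114.52) = 161.40 mGal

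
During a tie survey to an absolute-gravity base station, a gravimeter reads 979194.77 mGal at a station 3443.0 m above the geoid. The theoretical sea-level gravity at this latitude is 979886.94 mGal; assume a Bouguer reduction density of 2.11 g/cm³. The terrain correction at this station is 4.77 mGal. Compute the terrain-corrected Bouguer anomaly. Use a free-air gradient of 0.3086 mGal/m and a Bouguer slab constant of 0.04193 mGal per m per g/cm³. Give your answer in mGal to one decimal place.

70.5

Free-air correction = 0.3086 × 3443.0 = 1062.51 mGal
Free-air anomaly = 979194.77 − 979886.94 + (1062.51) = 370.34 mGal
Bouguer slab correction = 0.04193 × 2.11 × 3443.0 = 304.61 mGal
Simple Bouguer anomaly = 370.34 − (304.61) = 65.73 mGal
Complete Bouguer anomaly = 65.73 + 4.77 = 70.50 mGal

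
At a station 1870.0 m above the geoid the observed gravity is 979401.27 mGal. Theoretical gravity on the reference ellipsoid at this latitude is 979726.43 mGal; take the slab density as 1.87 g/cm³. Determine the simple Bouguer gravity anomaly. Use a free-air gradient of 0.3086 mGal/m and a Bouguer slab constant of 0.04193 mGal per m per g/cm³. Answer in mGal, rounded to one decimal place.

105.3

Free-air correction = 0.3086 × 1870.0 = 577.08 mGal
Free-air anomaly = 979401.27 − 979726.43 + (577.08) = 251.92 mGal
Bouguer slab correction = 0.04193 × 1.87 × 1870.0 = 146.63 mGal
Simple Bouguer anomaly = 251.92 − (146.63) = 105.29 mGal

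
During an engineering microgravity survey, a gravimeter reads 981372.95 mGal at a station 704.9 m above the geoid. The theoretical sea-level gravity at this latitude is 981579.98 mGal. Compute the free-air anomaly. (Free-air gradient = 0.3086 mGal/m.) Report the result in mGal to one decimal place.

Free-air correction = 0.3086 × 704.9 = 217.53 mGal
Free-air anomaly = 981372.95 − 981579.98 + (217.53) = 10.50 mGal

10.5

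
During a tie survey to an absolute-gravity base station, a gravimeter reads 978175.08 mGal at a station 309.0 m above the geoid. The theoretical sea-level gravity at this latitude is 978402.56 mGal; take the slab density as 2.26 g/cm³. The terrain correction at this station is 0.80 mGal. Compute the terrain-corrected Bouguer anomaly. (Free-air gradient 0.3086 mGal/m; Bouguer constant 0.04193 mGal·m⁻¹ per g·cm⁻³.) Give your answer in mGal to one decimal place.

Free-air correction = 0.3086 × 309.0 = 95.36 mGal
Free-air anomaly = 978175.08 − 978402.56 + (95.36) = -132.12 mGal
Bouguer slab correction = 0.04193 × 2.26 × 309.0 = 29.28 mGal
Simple Bouguer anomaly = -132.12 − (29.28) = -161.40 mGal
Complete Bouguer anomaly = -161.40 + 0.80 = -160.60 mGal

-160.6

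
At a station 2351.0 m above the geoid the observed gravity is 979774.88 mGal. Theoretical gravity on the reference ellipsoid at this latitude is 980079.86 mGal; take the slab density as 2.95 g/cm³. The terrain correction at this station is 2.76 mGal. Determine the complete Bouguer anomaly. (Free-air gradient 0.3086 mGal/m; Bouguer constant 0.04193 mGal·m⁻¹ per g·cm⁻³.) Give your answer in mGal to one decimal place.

132.5

Free-air correction = 0.3086 × 2351.0 = 725.52 mGal
Free-air anomaly = 979774.88 − 980079.86 + (725.52) = 420.54 mGal
Bouguer slab correction = 0.04193 × 2.95 × 2351.0 = 290.80 mGal
Simple Bouguer anomaly = 420.54 − (290.80) = 129.74 mGal
Complete Bouguer anomaly = 129.74 + 2.76 = 132.50 mGal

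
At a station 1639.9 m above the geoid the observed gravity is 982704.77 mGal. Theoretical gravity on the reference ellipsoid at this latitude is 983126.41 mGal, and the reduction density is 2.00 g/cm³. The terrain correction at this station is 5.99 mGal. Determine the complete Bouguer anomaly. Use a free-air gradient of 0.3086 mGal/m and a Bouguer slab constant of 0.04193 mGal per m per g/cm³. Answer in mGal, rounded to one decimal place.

-47.1

Free-air correction = 0.3086 × 1639.9 = 506.07 mGal
Free-air anomaly = 982704.77 − 983126.41 + (506.07) = 84.43 mGal
Bouguer slab correction = 0.04193 × 2.00 × 1639.9 = 137.52 mGal
Simple Bouguer anomaly = 84.43 − (137.52) = -53.09 mGal
Complete Bouguer anomaly = -53.09 + 5.99 = -47.10 mGal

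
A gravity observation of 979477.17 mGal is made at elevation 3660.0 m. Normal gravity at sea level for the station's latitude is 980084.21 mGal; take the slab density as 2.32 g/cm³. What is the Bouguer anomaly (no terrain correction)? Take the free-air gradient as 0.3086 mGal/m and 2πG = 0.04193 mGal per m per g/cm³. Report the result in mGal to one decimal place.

166.4

Free-air correction = 0.3086 × 3660.0 = 1129.48 mGal
Free-air anomaly = 979477.17 − 980084.21 + (1129.48) = 522.44 mGal
Bouguer slab correction = 0.04193 × 2.32 × 3660.0 = 356.04 mGal
Simple Bouguer anomaly = 522.44 − (356.04) = 166.40 mGal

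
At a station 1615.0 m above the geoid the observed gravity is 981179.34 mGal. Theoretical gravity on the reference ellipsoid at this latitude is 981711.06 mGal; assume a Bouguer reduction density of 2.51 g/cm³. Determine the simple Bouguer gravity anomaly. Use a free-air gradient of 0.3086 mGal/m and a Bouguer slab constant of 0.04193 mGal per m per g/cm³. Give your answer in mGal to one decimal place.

Free-air correction = 0.3086 × 1615.0 = 498.39 mGal
Free-air anomaly = 981179.34 − 981711.06 + (498.39) = -33.33 mGal
Bouguer slab correction = 0.04193 × 2.51 × 1615.0 = 169.97 mGal
Simple Bouguer anomaly = -33.33 − (169.97) = -203.30 mGal

-203.3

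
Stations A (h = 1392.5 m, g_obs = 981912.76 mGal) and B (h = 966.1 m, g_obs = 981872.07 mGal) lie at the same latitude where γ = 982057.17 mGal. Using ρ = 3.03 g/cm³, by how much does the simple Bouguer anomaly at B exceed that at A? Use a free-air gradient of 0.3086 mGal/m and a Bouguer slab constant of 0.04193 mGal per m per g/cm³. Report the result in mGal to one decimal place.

Δg_SB(A) = 981912.76 − 982057.17 + 0.3086×1392.5 − 0.04193×3.03×1392.5 = 108.40 mGal
Δg_SB(B) = 981872.07 − 982057.17 + 0.3086×966.1 − 0.04193×3.03×966.1 = -9.70 mGal
Difference = -9.70 − (108.40) = -118.10 mGal

-118.1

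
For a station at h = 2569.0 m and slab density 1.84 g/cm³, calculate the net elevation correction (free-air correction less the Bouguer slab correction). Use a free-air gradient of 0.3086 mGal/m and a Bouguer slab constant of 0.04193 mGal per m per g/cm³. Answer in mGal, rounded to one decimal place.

Combined gradient = 0.3086 − 0.04193 × 1.84 = 0.2314488 mGal/m
Combined elevation correction = 0.2314488 × 2569.0 = 594.6 mGal

594.6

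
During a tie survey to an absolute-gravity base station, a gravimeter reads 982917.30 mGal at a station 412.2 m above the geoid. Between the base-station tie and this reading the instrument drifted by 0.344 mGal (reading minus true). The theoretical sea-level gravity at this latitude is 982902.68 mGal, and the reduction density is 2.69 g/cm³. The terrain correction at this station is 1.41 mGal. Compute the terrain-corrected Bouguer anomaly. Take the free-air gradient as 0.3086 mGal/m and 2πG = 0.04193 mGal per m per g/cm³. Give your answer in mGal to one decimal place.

Drift-corrected reading = 982917.30 − (0.344) = 982916.956 mGal
Free-air correction = 0.3086 × 412.2 = 127.20 mGal
Free-air anomaly = 982916.956 − 982902.68 + (127.20) = 141.476 mGal
Bouguer slab correction = 0.04193 × 2.69 × 412.2 = 46.49 mGal
Simple Bouguer anomaly = 141.476 − (46.49) = 94.986 mGal
Complete Bouguer anomaly = 94.986 + 1.41 = 96.396 mGal

96.4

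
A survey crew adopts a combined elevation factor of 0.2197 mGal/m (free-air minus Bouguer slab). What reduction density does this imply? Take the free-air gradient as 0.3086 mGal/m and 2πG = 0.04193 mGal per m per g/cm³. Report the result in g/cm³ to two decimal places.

0.2197 = 0.3086 − 0.04193 × ρ
ρ = (0.3086 − 0.2197) / 0.04193 = 2.12 g/cm³

2.12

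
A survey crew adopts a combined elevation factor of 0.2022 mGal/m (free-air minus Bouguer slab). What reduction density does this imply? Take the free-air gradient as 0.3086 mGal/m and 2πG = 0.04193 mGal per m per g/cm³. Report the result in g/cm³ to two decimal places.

2.54

0.2022 = 0.3086 − 0.04193 × ρ
ρ = (0.3086 − 0.2022) / 0.04193 = 2.54 g/cm³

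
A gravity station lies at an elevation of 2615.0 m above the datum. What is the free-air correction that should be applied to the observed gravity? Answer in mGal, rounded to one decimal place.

807.0

Free-air correction = 0.3086 × 2615.0 = 807.0 mGal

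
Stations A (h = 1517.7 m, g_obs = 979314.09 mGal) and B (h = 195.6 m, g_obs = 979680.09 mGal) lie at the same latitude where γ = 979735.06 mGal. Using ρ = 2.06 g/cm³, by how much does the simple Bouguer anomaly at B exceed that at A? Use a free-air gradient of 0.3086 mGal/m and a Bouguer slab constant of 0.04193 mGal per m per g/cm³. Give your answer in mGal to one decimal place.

Δg_SB(A) = 979314.09 − 979735.06 + 0.3086×1517.7 − 0.04193×2.06×1517.7 = -83.70 mGal
Δg_SB(B) = 979680.09 − 979735.06 + 0.3086×195.6 − 0.04193×2.06×195.6 = -11.50 mGal
Difference = -11.50 − (-83.70) = 72.20 mGal

72.2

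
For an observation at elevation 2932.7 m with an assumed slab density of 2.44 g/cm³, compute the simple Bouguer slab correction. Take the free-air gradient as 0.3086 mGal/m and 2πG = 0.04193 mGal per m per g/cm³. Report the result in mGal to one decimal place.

300.0

Bouguer slab correction = 0.04193 × 2.44 × 2932.7 = 300.0 mGal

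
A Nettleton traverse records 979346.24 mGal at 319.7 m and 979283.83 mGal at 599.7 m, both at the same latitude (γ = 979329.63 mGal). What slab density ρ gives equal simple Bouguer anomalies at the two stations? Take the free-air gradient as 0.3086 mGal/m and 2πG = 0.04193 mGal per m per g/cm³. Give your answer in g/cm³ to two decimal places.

2.04

Δg_obs = 979283.83 − 979346.24 = -62.41 mGal over Δh = 599.7 − 319.7 = 280.0 m
Equal Bouguer anomalies ⇒ Δg_obs + (0.3086 − 0.04193ρ)·Δh = 0
0.3086 − 0.04193ρ = −Δg_obs/Δh = 0.22289
ρ = (0.3086 − 0.22289) / 0.04193 = 2.04 g/cm³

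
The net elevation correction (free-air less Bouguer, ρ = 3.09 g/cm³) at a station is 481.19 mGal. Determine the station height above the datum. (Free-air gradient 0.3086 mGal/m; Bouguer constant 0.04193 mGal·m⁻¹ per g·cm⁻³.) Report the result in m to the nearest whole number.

Combined gradient = 0.3086 − 0.04193 × 3.09 = 0.1790363 mGal/m
h = 481.19 / 0.1790363 = 2687.67 m

2688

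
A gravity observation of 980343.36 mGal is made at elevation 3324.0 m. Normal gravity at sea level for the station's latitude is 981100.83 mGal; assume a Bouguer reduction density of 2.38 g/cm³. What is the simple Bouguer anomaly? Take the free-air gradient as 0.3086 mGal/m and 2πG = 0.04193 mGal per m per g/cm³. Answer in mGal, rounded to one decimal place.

Free-air correction = 0.3086 × 3324.0 = 1025.79 mGal
Free-air anomaly = 980343.36 − 981100.83 + (1025.79) = 268.32 mGal
Bouguer slab correction = 0.04193 × 2.38 × 3324.0 = 331.71 mGal
Simple Bouguer anomaly = 268.32 − (331.71) = -63.39 mGal

-63.4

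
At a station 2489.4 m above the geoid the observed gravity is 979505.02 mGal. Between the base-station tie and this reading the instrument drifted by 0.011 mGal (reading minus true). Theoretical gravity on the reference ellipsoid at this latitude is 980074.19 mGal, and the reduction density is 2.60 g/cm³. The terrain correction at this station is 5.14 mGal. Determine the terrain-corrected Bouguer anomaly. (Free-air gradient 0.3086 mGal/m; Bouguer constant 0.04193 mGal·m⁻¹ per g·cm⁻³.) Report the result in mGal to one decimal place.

Drift-corrected reading = 979505.02 − (0.011) = 979505.009 mGal
Free-air correction = 0.3086 × 2489.4 = 768.23 mGal
Free-air anomaly = 979505.009 − 980074.19 + (768.23) = 199.049 mGal
Bouguer slab correction = 0.04193 × 2.60 × 2489.4 = 271.39 mGal
Simple Bouguer anomaly = 199.049 − (271.39) = -72.341 mGal
Complete Bouguer anomaly = -72.341 + 5.14 = -67.201 mGal

-67.2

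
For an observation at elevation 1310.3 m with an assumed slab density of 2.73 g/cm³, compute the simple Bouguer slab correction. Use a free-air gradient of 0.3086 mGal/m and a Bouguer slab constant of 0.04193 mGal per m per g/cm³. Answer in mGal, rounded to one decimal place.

Bouguer slab correction = 0.04193 × 2.73 × 1310.3 = 150.0 mGal

150.0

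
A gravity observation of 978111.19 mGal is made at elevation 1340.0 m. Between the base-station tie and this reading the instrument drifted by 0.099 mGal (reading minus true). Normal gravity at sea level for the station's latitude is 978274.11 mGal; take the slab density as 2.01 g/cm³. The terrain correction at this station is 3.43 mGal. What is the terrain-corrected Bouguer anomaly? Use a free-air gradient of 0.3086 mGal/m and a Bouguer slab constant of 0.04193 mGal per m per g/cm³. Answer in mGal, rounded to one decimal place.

141.0

Drift-corrected reading = 978111.19 − (0.099) = 978111.091 mGal
Free-air correction = 0.3086 × 1340.0 = 413.52 mGal
Free-air anomaly = 978111.091 − 978274.11 + (413.52) = 250.501 mGal
Bouguer slab correction = 0.04193 × 2.01 × 1340.0 = 112.93 mGal
Simple Bouguer anomaly = 250.501 − (112.93) = 137.571 mGal
Complete Bouguer anomaly = 137.571 + 3.43 = 141.001 mGal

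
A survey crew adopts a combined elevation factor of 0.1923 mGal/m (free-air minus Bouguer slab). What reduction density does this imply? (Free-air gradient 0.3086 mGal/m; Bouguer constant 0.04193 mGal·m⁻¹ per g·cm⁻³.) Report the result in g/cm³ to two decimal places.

0.1923 = 0.3086 − 0.04193 × ρ
ρ = (0.3086 − 0.1923) / 0.04193 = 2.77 g/cm³

2.77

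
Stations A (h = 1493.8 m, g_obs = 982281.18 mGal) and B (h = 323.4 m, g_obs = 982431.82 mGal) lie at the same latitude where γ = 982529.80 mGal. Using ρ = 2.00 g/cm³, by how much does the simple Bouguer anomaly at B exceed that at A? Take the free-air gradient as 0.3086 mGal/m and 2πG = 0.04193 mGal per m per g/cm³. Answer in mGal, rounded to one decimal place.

-112.4

Δg_SB(A) = 982281.18 − 982529.80 + 0.3086×1493.8 − 0.04193×2.00×1493.8 = 87.10 mGal
Δg_SB(B) = 982431.82 − 982529.80 + 0.3086×323.4 − 0.04193×2.00×323.4 = -25.30 mGal
Difference = -25.30 − (87.10) = -112.40 mGal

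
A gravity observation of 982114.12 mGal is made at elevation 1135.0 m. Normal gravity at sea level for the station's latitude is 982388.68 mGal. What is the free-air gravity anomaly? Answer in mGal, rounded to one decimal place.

Free-air correction = 0.3086 × 1135.0 = 350.26 mGal
Free-air anomaly = 982114.12 − 982388.68 + (350.26) = 75.70 mGal

75.7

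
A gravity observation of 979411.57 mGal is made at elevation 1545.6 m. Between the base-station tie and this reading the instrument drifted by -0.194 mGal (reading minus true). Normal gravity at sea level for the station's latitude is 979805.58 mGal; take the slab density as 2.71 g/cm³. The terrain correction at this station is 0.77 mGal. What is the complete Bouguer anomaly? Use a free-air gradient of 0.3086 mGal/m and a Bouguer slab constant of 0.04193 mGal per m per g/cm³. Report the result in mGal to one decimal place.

Drift-corrected reading = 979411.57 − (-0.194) = 979411.764 mGal
Free-air correction = 0.3086 × 1545.6 = 476.97 mGal
Free-air anomaly = 979411.764 − 979805.58 + (476.97) = 83.154 mGal
Bouguer slab correction = 0.04193 × 2.71 × 1545.6 = 175.63 mGal
Simple Bouguer anomaly = 83.154 − (175.63) = -92.476 mGal
Complete Bouguer anomaly = -92.476 + 0.77 = -91.706 mGal

-91.7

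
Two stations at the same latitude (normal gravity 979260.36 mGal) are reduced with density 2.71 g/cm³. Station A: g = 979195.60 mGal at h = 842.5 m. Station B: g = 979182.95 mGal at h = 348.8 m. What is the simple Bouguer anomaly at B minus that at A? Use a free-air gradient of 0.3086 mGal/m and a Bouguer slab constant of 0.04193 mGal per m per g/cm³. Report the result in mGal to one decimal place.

Δg_SB(A) = 979195.60 − 979260.36 + 0.3086×842.5 − 0.04193×2.71×842.5 = 99.50 mGal
Δg_SB(B) = 979182.95 − 979260.36 + 0.3086×348.8 − 0.04193×2.71×348.8 = -9.40 mGal
Difference = -9.40 − (99.50) = -108.90 mGal

-108.9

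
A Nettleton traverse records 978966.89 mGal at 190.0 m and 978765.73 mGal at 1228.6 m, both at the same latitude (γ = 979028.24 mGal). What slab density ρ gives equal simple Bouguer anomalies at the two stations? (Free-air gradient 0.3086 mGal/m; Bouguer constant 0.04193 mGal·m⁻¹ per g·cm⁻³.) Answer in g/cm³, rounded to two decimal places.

2.74

Δg_obs = 978765.73 − 978966.89 = -201.16 mGal over Δh = 1228.6 − 190.0 = 1038.6 m
Equal Bouguer anomalies ⇒ Δg_obs + (0.3086 − 0.04193ρ)·Δh = 0
0.3086 − 0.04193ρ = −Δg_obs/Δh = 0.19368
ρ = (0.3086 − 0.19368) / 0.04193 = 2.74 g/cm³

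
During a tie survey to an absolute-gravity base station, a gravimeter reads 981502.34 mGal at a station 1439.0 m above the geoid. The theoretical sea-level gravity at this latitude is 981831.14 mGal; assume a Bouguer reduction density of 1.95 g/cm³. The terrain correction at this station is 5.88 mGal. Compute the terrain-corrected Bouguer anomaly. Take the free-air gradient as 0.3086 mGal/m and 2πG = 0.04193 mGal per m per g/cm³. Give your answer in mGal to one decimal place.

Free-air correction = 0.3086 × 1439.0 = 444.08 mGal
Free-air anomaly = 981502.34 − 981831.14 + (444.08) = 115.28 mGal
Bouguer slab correction = 0.04193 × 1.95 × 1439.0 = 117.66 mGal
Simple Bouguer anomaly = 115.28 − (117.66) = -2.38 mGal
Complete Bouguer anomaly = -2.38 + 5.88 = 3.50 mGal

3.5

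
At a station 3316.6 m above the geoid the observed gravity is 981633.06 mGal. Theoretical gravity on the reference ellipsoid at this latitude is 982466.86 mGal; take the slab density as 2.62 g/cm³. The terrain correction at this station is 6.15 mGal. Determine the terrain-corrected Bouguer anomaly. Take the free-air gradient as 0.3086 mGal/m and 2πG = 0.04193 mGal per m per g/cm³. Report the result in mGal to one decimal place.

Free-air correction = 0.3086 × 3316.6 = 1023.50 mGal
Free-air anomaly = 981633.06 − 982466.86 + (1023.50) = 189.70 mGal
Bouguer slab correction = 0.04193 × 2.62 × 3316.6 = 364.35 mGal
Simple Bouguer anomaly = 189.70 − (364.35) = -174.65 mGal
Complete Bouguer anomaly = -174.65 + 6.15 = -168.50 mGal

-168.5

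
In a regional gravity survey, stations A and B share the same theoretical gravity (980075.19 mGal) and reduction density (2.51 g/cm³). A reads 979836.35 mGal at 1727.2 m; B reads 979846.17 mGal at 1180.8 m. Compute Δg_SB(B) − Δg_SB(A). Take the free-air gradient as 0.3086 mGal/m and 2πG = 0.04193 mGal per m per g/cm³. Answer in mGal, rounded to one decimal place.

Δg_SB(A) = 979836.35 − 980075.19 + 0.3086×1727.2 − 0.04193×2.51×1727.2 = 112.40 mGal
Δg_SB(B) = 979846.17 − 980075.19 + 0.3086×1180.8 − 0.04193×2.51×1180.8 = 11.10 mGal
Difference = 11.10 − (112.40) = -101.30 mGal

-101.3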